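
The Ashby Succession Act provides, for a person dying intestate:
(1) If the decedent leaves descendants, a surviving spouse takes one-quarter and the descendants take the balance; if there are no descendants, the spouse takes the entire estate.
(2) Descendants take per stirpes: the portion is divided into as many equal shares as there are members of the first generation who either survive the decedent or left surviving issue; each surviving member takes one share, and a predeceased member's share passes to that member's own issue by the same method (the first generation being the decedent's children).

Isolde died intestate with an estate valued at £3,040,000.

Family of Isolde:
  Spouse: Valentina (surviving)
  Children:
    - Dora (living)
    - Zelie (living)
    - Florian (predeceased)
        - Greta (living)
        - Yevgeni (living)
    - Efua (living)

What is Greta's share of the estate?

Valentina takes one-quarter of £3,040,000 = £760,000. The remaining £2,280,000 passes to the descendants.
The descendants' portion (£2,280,000) is divided into 4 shares of £570,000: Dora, Zelie, and Efua each take £570,000; Florian's £570,000 share passes to Florian's issue.
Florian's share (£570,000) is divided into 2 shares of £285,000: Greta and Yevgeni each take £285,000.

Greta receives £285,000.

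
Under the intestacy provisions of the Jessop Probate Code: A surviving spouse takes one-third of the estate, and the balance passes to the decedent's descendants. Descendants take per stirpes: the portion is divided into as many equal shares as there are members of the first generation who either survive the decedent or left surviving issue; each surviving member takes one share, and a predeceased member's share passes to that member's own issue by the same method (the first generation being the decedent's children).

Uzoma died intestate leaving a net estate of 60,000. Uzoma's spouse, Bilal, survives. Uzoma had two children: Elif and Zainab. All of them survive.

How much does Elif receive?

Elif receives 20,000.

Bilal takes one-third of 60,000 = 20,000. The remaining 40,000 passes to the descendants.
The descendants' portion (40,000) is divided into 2 shares of 20,000: Elif and Zainab each take 20,000.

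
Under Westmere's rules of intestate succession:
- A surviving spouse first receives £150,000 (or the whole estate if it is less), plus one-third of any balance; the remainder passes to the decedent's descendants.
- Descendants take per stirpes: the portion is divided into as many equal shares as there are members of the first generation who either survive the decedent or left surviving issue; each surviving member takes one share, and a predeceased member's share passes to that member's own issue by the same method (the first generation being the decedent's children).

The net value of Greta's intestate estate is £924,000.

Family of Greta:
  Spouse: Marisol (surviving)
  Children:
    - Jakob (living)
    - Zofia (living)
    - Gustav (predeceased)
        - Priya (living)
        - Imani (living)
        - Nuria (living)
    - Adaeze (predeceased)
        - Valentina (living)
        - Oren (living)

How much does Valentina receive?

Marisol first takes £150,000, leaving a balance of £774,000. Marisol then takes one-third of the balance (£258,000), for a total of £408,000. The remaining £516,000 passes to the descendants.
The descendants' portion (£516,000) is divided into 4 shares of £129,000: Jakob and Zofia each take £129,000; Gustav's £129,000 share passes to Gustav's issue; Adaeze's £129,000 share passes to Adaeze's issue.
Gustav's share (£129,000) is divided into 3 shares of £43,000: Priya, Imani, and Nuria each take £43,000.
Adaeze's share (£129,000) is divided into 2 shares of £64,500: Valentina and Oren each take £64,500.

Valentina receives £64,500.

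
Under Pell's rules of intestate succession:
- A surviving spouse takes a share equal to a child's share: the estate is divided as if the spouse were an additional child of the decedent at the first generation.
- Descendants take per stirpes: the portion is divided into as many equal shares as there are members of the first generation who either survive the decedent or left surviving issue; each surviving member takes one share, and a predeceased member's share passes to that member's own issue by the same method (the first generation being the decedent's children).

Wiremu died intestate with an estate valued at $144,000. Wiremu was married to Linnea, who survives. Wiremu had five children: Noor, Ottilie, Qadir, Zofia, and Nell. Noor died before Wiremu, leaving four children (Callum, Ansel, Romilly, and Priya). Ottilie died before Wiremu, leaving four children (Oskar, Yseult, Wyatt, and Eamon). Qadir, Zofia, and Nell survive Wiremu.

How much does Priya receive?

The spouse counts as an additional share at the children's level, so there are 6 primary shares of $24,000. Linnea takes one such share ($24,000).
The children's combined portion ($120,000) is divided into 5 shares of $24,000: Qadir, Zofia, and Nell each take $24,000; Noor's $24,000 share passes to Noor's issue; Ottilie's $24,000 share passes to Ottilie's issue.
Noor's share ($24,000) is divided into 4 shares of $6,000: Callum, Ansel, Romilly, and Priya each take $6,000.
Ottilie's share ($24,000) is divided into 4 shares of $6,000: Oskar, Yseult, Wyatt, and Eamon each take $6,000.

Priya receives $6,000.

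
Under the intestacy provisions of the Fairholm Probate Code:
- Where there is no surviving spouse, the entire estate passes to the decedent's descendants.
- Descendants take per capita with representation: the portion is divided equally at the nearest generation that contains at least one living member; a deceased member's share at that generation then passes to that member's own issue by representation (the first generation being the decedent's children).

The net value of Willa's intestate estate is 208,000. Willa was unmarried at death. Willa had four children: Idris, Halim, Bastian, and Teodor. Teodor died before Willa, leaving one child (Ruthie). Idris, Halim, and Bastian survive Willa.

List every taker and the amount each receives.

The entire 208,000 passes to the descendants.
That amount (208,000) is divided into 4 shares of 52,000: Idris, Halim, and Bastian each take 52,000; Teodor's 52,000 share passes to Teodor's issue.
Teodor's share (52,000) passes entirely to Ruthie.

Idris: 52,000; Halim: 52,000; Bastian: 52,000; Ruthie: 52,000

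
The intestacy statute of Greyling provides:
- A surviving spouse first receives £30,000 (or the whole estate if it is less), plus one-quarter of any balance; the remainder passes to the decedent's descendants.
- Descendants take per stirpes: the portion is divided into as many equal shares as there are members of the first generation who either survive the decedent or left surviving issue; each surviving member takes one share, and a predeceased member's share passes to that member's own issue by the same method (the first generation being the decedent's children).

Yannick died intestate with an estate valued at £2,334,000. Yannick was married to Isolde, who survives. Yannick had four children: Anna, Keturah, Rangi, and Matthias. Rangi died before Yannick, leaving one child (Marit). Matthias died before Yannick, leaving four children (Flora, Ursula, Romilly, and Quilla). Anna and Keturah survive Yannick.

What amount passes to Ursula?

Ursula receives £108,000.

Isolde first takes £30,000, leaving a balance of £2,304,000. Isolde then takes one-quarter of the balance (£576,000), for a total of £606,000. The remaining £1,728,000 passes to the descendants.
The descendants' portion (£1,728,000) is divided into 4 shares of £432,000: Anna and Keturah each take £432,000; Rangi's £432,000 share passes to Rangi's issue; Matthias's £432,000 share passes to Matthias's issue.
Rangi's share (£432,000) passes entirely to Marit.
Matthias's share (£432,000) is divided into 4 shares of £108,000: Flora, Ursula, Romilly, and Quilla each take £108,000.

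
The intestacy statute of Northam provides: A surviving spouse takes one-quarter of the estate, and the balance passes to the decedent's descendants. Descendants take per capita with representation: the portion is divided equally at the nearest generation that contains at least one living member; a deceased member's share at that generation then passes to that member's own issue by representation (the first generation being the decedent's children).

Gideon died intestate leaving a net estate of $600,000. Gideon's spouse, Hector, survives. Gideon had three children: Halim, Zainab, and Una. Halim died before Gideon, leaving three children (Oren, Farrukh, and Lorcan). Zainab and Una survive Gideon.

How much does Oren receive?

Hector takes one-quarter of $600,000 = $150,000. The remaining $450,000 passes to the descendants.
The descendants' portion ($450,000) is divided into 3 shares of $150,000: Zainab and Una each take $150,000; Halim's $150,000 share passes to Halim's issue.
Halim's share ($150,000) is divided into 3 shares of $50,000: Oren, Farrukh, and Lorcan each take $50,000.

Oren receives $50,000.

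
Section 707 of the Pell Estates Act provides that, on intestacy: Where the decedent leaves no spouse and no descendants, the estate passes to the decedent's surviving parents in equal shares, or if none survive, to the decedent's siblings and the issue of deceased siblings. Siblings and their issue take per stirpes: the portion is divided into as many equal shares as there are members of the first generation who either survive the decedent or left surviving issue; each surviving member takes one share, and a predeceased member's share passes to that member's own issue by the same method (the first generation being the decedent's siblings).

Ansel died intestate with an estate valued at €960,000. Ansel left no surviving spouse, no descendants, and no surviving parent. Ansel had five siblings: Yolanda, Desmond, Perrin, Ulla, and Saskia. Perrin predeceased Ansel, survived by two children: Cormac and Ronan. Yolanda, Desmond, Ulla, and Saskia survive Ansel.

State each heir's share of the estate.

Yolanda: €192,000; Desmond: €192,000; Cormac: €96,000; Ronan: €96,000; Ulla: €192,000; Saskia: €192,000

The entire €960,000 passes to the siblings and their issue.
That amount (€960,000) is divided into 5 shares of €192,000: Yolanda, Desmond, Ulla, and Saskia each take €192,000; Perrin's €192,000 share passes to Perrin's issue.
Perrin's share (€192,000) is divided into 2 shares of €96,000: Cormac and Ronan each take €96,000.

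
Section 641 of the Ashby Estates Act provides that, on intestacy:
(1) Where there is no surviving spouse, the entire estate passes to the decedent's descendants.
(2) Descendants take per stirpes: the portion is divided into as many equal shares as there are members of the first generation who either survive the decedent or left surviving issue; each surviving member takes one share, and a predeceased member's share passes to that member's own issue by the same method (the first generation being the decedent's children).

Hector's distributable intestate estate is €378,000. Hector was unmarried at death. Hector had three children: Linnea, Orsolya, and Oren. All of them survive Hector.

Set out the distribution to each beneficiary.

The entire €378,000 passes to the descendants.
That amount (€378,000) is divided into 3 shares of €126,000: Linnea, Orsolya, and Oren each take €126,000.

Linnea: €126,000; Orsolya: €126,000; Oren: €126,000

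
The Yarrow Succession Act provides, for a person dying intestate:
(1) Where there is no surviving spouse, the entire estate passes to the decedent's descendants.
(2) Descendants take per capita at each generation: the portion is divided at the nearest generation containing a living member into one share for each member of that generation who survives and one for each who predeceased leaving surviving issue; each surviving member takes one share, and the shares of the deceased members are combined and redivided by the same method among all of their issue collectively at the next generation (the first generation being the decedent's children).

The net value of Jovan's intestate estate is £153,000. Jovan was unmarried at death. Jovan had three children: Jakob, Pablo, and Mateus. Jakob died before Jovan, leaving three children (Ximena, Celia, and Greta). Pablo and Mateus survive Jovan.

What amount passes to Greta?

The entire £153,000 passes to the descendants.
That amount (£153,000) is divided at the children's generation into 3 shares of £51,000. Pablo and Mateus each take £51,000. The remaining share for the deceased Jakob (£51,000) is carried to the next generation.
That pool (£51,000) is divided at the grandchildren's generation equally among Ximena, Celia, and Greta: £17,000 each.

Greta receives £17,000.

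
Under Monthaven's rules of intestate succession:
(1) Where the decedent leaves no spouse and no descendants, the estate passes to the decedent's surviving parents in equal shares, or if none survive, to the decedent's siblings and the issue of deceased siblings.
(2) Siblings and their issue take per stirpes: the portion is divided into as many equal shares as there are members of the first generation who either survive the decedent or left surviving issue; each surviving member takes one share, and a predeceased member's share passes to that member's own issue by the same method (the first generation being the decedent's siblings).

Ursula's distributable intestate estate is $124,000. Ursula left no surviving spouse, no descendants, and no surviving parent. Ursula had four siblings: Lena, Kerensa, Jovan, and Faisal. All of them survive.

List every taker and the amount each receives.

The entire $124,000 passes to the siblings and their issue.
That amount ($124,000) is divided into 4 shares of $31,000: Lena, Kerensa, Jovan, and Faisal each take $31,000.

Lena: $31,000; Kerensa: $31,000; Jovan: $31,000; Faisal: $31,000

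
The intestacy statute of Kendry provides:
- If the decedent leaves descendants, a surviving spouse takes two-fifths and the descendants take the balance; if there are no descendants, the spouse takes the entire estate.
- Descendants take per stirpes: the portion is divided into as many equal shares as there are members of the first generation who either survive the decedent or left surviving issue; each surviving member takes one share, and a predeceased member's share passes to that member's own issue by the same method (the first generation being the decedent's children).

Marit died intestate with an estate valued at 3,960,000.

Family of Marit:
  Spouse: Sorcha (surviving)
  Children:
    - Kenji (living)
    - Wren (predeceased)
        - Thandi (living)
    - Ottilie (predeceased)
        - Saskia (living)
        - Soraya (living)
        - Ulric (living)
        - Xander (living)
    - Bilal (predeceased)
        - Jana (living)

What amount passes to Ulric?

Sorcha takes two-fifths of 3,960,000 = 1,584,000. The remaining 2,376,000 passes to the descendants.
The descendants' portion (2,376,000) is divided into 4 shares of 594,000: Kenji takes 594,000; Wren's 594,000 share passes to Wren's issue; Ottilie's 594,000 share passes to Ottilie's issue; Bilal's 594,000 share passes to Bilal's issue.
Wren's share (594,000) passes entirely to Thandi.
Ottilie's share (594,000) is divided into 4 shares of 148,500: Saskia, Soraya, Ulric, and Xander each take 148,500.
Bilal's share (594,000) passes entirely to Jana.

Ulric receives 148,500.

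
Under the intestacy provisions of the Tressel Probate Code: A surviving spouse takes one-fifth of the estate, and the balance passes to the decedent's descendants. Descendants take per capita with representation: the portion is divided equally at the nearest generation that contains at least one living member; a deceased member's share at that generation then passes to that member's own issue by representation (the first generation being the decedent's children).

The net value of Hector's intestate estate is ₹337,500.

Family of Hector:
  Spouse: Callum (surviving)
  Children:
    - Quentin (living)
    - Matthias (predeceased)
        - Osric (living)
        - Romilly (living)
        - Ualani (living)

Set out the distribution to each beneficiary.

Callum: ₹67,500; Quentin: ₹135,000; Osric: ₹45,000; Romilly: ₹45,000; Ualani: ₹45,000

Callum takes one-fifth of ₹337,500 = ₹67,500. The remaining ₹270,000 passes to the descendants.
The descendants' portion (₹270,000) is divided into 2 shares of ₹135,000: Quentin takes ₹135,000; Matthias's ₹135,000 share passes to Matthias's issue.
Matthias's share (₹135,000) is divided into 3 shares of ₹45,000: Osric, Romilly, and Ualani each take ₹45,000.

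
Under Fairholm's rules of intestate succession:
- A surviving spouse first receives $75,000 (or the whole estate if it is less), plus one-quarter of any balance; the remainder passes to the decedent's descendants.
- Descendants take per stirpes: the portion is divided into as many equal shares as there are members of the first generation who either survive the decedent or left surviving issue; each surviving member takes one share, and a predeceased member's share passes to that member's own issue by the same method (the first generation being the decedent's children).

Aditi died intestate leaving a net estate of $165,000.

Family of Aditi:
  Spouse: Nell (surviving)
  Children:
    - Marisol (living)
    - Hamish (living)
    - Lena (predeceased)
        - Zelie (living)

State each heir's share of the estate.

Nell first takes $75,000, leaving a balance of $90,000. Nell then takes one-quarter of the balance ($22,500), for a total of $97,500. The remaining $67,500 passes to the descendants.
The descendants' portion ($67,500) is divided into 3 shares of $22,500: Marisol and Hamish each take $22,500; Lena's $22,500 share passes to Lena's issue.
Lena's share ($22,500) passes entirely to Zelie.

Nell: $97,500; Marisol: $22,500; Hamish: $22,500; Zelie: $22,500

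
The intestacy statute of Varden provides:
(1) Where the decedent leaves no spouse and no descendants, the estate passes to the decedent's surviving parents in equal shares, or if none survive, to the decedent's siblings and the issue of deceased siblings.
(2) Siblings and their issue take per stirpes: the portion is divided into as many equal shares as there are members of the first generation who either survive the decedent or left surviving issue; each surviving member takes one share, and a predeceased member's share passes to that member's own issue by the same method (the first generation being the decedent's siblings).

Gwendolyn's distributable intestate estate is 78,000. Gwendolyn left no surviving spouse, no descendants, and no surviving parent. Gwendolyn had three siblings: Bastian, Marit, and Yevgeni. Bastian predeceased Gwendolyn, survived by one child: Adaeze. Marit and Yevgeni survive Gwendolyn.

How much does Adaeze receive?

Adaeze receives 26,000.

The entire 78,000 passes to the siblings and their issue.
That amount (78,000) is divided into 3 shares of 26,000: Marit and Yevgeni each take 26,000; Bastian's 26,000 share passes to Bastian's issue.
Bastian's share (26,000) passes entirely to Adaeze.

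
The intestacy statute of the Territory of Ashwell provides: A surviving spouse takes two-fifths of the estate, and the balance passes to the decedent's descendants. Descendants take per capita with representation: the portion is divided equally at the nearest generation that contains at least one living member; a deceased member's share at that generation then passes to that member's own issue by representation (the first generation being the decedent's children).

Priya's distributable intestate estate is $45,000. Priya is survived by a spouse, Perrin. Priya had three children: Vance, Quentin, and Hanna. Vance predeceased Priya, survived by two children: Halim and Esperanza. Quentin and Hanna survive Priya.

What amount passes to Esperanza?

Esperanza receives $4,500.

Perrin takes two-fifths of $45,000 = $18,000. The remaining $27,000 passes to the descendants.
The descendants' portion ($27,000) is divided into 3 shares of $9,000: Quentin and Hanna each take $9,000; Vance's $9,000 share passes to Vance's issue.
Vance's share ($9,000) is divided into 2 shares of $4,500: Halim and Esperanza each take $4,500.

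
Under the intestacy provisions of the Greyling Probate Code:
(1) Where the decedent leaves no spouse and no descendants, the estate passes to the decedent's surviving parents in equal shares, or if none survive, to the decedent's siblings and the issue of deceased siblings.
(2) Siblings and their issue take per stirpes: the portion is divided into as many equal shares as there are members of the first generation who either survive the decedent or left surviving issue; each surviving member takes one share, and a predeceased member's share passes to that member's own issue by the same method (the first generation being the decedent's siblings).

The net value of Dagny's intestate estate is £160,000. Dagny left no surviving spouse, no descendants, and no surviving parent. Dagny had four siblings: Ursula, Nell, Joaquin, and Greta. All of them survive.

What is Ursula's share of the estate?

The entire £160,000 passes to the siblings and their issue.
That amount (£160,000) is divided into 4 shares of £40,000: Ursula, Nell, Joaquin, and Greta each take £40,000.

Ursula receives £40,000.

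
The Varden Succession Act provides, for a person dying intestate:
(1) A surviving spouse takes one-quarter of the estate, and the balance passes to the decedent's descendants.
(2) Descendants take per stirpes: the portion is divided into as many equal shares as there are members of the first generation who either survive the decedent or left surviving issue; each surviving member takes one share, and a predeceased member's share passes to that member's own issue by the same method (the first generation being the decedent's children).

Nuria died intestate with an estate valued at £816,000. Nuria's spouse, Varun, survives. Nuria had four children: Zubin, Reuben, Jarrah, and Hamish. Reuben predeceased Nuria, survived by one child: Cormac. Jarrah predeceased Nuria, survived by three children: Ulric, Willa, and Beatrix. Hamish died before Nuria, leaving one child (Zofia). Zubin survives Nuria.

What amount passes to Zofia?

Varun takes one-quarter of £816,000 = £204,000. The remaining £612,000 passes to the descendants.
The descendants' portion (£612,000) is divided into 4 shares of £153,000: Zubin takes £153,000; Reuben's £153,000 share passes to Reuben's issue; Jarrah's £153,000 share passes to Jarrah's issue; Hamish's £153,000 share passes to Hamish's issue.
Reuben's share (£153,000) passes entirely to Cormac.
Jarrah's share (£153,000) is divided into 3 shares of £51,000: Ulric, Willa, and Beatrix each take £51,000.
Hamish's share (£153,000) passes entirely to Zofia.

Zofia receives £153,000.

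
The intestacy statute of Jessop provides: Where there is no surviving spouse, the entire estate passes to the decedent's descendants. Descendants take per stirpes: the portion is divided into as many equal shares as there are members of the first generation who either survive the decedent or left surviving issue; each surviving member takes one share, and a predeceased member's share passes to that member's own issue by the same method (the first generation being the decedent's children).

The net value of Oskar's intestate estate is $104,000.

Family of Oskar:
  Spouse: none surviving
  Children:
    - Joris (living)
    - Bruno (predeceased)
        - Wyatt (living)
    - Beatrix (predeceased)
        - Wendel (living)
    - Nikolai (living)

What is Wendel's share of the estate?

Wendel receives $26,000.

The entire $104,000 passes to the descendants.
That amount ($104,000) is divided into 4 shares of $26,000: Joris and Nikolai each take $26,000; Bruno's $26,000 share passes to Bruno's issue; Beatrix's $26,000 share passes to Beatrix's issue.
Bruno's share ($26,000) passes entirely to Wyatt.
Beatrix's share ($26,000) passes entirely to Wendel.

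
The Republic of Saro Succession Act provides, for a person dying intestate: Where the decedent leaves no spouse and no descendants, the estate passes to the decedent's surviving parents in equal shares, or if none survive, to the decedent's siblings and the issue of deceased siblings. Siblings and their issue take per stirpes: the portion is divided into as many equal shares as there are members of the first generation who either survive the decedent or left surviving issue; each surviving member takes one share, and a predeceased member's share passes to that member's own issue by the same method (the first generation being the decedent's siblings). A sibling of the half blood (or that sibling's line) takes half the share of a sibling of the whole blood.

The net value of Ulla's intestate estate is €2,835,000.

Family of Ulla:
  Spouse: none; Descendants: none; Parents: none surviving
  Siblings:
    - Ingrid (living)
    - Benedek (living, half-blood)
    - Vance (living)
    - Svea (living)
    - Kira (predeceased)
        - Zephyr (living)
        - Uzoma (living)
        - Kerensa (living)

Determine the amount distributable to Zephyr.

The entire €2,835,000 passes to the siblings and their issue.
Counting each half-blood sibling's line as half a unit, there are 9/2 units in €2,835,000, so one unit is €630,000. Whole-blood lines (Ingrid, Vance, Svea, and Kira) take €630,000 each; half-blood lines (Benedek) take €315,000 each.
Kira's share (€630,000) is divided into 3 shares of €210,000: Zephyr, Uzoma, and Kerensa each take €210,000.

Zephyr receives €210,000.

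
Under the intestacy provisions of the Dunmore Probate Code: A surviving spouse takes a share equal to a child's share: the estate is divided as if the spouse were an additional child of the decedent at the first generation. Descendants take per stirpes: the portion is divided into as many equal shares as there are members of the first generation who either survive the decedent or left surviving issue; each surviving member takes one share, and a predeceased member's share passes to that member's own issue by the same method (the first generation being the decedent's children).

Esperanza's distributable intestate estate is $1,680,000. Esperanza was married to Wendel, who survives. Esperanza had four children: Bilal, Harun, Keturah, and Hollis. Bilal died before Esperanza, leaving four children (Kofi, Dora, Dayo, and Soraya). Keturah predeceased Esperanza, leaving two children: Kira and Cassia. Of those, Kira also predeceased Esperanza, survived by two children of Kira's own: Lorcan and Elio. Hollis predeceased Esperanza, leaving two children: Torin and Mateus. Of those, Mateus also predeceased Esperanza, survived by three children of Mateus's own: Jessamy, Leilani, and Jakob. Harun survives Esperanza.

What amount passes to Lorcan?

Lorcan receives $84,000.

The spouse counts as an additional share at the children's level, so there are 5 primary shares of $336,000. Wendel takes one such share ($336,000).
The children's combined portion ($1,344,000) is divided into 4 shares of $336,000: Harun takes $336,000; Bilal's $336,000 share passes to Bilal's issue; Keturah's $336,000 share passes to Keturah's issue; Hollis's $336,000 share passes to Hollis's issue.
Bilal's share ($336,000) is divided into 4 shares of $84,000: Kofi, Dora, Dayo, and Soraya each take $84,000.
Keturah's share ($336,000) is divided into 2 shares of $168,000: Cassia takes $168,000; Kira's $168,000 share passes to Kira's issue.
Kira's share ($168,000) is divided into 2 shares of $84,000: Lorcan and Elio each take $84,000.
Hollis's share ($336,000) is divided into 2 shares of $168,000: Torin takes $168,000; Mateus's $168,000 share passes to Mateus's issue.
Mateus's share ($168,000) is divided into 3 shares of $56,000: Jessamy, Leilani, and Jakob each take $56,000.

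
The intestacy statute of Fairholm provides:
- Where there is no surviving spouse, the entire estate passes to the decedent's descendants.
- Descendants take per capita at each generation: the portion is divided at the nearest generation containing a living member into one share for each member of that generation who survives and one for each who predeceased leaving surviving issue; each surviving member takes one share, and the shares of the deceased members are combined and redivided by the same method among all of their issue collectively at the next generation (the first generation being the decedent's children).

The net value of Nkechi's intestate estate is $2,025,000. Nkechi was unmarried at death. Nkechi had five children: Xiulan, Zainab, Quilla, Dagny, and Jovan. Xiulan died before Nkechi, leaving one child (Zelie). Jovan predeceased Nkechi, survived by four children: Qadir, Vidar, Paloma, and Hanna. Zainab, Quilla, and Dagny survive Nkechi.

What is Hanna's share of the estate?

The entire $2,025,000 passes to the descendants.
That amount ($2,025,000) is divided at the children's generation into 5 shares of $405,000. Zainab, Quilla, and Dagny each take $405,000. The 2 shares of the deceased (Xiulan and Jovan) are combined into a pool of $810,000.
That pool ($810,000) is divided at the grandchildren's generation equally among Zelie, Qadir, Vidar, Paloma, and Hanna: $162,000 each.

Hanna receives $162,000.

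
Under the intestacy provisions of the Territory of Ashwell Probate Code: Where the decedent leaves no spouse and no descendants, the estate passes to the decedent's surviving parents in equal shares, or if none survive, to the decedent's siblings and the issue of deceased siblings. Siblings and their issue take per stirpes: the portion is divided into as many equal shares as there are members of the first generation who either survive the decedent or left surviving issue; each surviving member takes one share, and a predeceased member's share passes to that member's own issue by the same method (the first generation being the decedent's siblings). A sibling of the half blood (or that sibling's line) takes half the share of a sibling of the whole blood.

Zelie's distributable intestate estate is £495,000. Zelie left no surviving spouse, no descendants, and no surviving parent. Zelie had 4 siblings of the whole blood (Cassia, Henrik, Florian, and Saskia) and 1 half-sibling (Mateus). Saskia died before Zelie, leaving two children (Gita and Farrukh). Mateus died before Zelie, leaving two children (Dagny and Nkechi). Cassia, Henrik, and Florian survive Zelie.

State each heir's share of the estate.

The entire £495,000 passes to the siblings and their issue.
Counting each half-blood sibling's line as half a unit, there are 9/2 units in £495,000, so one unit is £110,000. Whole-blood lines (Cassia, Henrik, Florian, and Saskia) take £110,000 each; half-blood lines (Mateus) take £55,000 each.
Saskia's share (£110,000) is divided into 2 shares of £55,000: Gita and Farrukh each take £55,000.
Mateus's share (£55,000) is divided into 2 shares of £27,500: Dagny and Nkechi each take £27,500.

Cassia: £110,000; Henrik: £110,000; Florian: £110,000; Gita: £55,000; Farrukh: £55,000; Dagny: £27,500; Nkechi: £27,500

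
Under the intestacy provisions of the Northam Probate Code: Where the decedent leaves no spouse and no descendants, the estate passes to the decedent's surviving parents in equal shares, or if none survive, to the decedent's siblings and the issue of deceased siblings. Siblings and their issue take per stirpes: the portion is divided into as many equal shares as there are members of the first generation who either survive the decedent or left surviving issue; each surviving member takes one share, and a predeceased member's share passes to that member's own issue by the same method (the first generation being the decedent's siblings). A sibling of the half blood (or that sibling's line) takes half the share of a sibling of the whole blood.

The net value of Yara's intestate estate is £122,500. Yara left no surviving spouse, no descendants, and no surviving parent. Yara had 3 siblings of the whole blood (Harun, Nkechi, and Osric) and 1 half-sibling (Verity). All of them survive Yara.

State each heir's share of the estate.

The entire £122,500 passes to the siblings and their issue.
Counting each half-blood sibling's line as half a unit, there are 7/2 units in £122,500, so one unit is £35,000. Whole-blood lines (Harun, Nkechi, and Osric) take £35,000 each; half-blood lines (Verity) take £17,500 each.

Harun: £35,000; Nkechi: £35,000; Osric: £35,000; Verity: £17,500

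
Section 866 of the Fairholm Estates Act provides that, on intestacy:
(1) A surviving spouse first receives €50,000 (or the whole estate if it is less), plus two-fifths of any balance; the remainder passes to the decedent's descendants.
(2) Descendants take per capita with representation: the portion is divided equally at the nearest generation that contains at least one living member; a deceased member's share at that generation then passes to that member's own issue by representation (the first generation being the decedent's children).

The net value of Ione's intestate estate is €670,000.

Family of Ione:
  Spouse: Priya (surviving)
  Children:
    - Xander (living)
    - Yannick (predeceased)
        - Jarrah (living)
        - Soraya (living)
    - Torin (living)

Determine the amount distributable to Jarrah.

Priya first takes €50,000, leaving a balance of €620,000. Priya then takes two-fifths of the balance (€248,000), for a total of €298,000. The remaining €372,000 passes to the descendants.
The descendants' portion (€372,000) is divided into 3 shares of €124,000: Xander and Torin each take €124,000; Yannick's €124,000 share passes to Yannick's issue.
Yannick's share (€124,000) is divided into 2 shares of €62,000: Jarrah and Soraya each take €62,000.

Jarrah receives €62,000.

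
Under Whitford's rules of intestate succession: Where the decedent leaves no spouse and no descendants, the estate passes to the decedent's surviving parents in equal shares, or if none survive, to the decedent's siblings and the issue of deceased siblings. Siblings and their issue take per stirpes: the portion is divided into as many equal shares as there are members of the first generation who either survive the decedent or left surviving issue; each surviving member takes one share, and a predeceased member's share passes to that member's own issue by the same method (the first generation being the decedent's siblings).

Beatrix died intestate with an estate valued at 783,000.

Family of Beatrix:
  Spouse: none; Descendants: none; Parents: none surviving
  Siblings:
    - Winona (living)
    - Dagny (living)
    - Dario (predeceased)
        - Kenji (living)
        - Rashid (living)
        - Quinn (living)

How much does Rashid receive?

The entire 783,000 passes to the siblings and their issue.
That amount (783,000) is divided into 3 shares of 261,000: Winona and Dagny each take 261,000; Dario's 261,000 share passes to Dario's issue.
Dario's share (261,000) is divided into 3 shares of 87,000: Kenji, Rashid, and Quinn each take 87,000.

Rashid receives 87,000.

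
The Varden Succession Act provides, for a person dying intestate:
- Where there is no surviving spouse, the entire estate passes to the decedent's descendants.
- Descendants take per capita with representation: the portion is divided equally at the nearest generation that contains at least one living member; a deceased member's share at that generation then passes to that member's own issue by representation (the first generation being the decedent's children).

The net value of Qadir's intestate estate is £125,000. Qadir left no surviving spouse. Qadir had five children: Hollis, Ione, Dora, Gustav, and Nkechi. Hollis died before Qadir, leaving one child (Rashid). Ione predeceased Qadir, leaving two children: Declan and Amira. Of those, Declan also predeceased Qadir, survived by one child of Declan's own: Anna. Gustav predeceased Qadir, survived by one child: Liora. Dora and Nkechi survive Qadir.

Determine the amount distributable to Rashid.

Rashid receives £25,000.

The entire £125,000 passes to the descendants.
That amount (£125,000) is divided into 5 shares of £25,000: Dora and Nkechi each take £25,000; Hollis's £25,000 share passes to Hollis's issue; Ione's £25,000 share passes to Ione's issue; Gustav's £25,000 share passes to Gustav's issue.
Hollis's share (£25,000) passes entirely to Rashid.
Ione's share (£25,000) is divided into 2 shares of £12,500: Amira takes £12,500; Declan's £12,500 share passes to Declan's issue.
Declan's share (£12,500) passes entirely to Anna.
Gustav's share (£25,000) passes entirely to Liora.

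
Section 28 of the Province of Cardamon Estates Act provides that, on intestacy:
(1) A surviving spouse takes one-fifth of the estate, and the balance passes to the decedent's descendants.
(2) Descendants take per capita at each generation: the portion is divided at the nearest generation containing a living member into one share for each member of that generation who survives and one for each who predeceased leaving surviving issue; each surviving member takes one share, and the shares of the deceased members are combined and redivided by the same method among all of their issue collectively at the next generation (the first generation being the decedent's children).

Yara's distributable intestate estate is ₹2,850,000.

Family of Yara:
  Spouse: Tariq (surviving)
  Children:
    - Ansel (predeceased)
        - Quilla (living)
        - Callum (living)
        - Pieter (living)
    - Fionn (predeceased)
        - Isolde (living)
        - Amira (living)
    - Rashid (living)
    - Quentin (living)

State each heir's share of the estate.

Tariq takes one-fifth of ₹2,850,000 = ₹570,000. The remaining ₹2,280,000 passes to the descendants.
The descendants' portion (₹2,280,000) is divided at the children's generation into 4 shares of ₹570,000. Rashid and Quentin each take ₹570,000. The 2 shares of the deceased (Ansel and Fionn) are combined into a pool of ₹1,140,000.
That pool (₹1,140,000) is divided at the grandchildren's generation equally among Quilla, Callum, Pieter, Isolde, and Amira: ₹228,000 each.

Tariq: ₹570,000; Quilla: ₹228,000; Callum: ₹228,000; Pieter: ₹228,000; Isolde: ₹228,000; Amira: ₹228,000; Rashid: ₹570,000; Quentin: ₹570,000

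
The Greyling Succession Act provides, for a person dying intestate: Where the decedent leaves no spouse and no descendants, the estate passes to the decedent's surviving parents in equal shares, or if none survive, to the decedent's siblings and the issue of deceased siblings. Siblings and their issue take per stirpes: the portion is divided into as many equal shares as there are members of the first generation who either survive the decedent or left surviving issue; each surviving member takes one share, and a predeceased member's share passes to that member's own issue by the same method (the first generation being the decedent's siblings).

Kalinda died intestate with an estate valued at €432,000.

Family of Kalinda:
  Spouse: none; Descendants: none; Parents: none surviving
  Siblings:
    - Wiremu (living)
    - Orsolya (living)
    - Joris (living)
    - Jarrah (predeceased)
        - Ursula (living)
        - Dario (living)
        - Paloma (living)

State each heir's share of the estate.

Wiremu: €108,000; Orsolya: €108,000; Joris: €108,000; Ursula: €36,000; Dario: €36,000; Paloma: €36,000

The entire €432,000 passes to the siblings and their issue.
That amount (€432,000) is divided into 4 shares of €108,000: Wiremu, Orsolya, and Joris each take €108,000; Jarrah's €108,000 share passes to Jarrah's issue.
Jarrah's share (€108,000) is divided into 3 shares of €36,000: Ursula, Dario, and Paloma each take €36,000.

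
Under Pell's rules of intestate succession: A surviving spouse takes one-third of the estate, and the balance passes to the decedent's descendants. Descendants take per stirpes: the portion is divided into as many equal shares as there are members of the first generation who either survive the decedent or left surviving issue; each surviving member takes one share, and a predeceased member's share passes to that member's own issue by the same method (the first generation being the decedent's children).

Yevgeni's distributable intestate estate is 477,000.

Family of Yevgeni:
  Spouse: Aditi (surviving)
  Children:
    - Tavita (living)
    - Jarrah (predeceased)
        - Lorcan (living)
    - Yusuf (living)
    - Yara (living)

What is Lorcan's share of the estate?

Aditi takes one-third of 477,000 = 159,000. The remaining 318,000 passes to the descendants.
The descendants' portion (318,000) is divided into 4 shares of 79,500: Tavita, Yusuf, and Yara each take 79,500; Jarrah's 79,500 share passes to Jarrah's issue.
Jarrah's share (79,500) passes entirely to Lorcan.

Lorcan receives 79,500.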